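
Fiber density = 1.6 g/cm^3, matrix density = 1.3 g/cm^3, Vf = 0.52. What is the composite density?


rho_c = rho_f*Vf + rho_m*(1-Vf) = 1.6*0.52 + 1.3*0.48 = 1.456 g/cm^3

1.456 g/cm^3


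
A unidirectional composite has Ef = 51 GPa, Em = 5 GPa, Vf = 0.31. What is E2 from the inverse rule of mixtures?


1/E2 = Vf/Ef + (1-Vf)/Em = 0.31/51 + 0.69/5
E2 = 6.94 GPa

6.94 GPa


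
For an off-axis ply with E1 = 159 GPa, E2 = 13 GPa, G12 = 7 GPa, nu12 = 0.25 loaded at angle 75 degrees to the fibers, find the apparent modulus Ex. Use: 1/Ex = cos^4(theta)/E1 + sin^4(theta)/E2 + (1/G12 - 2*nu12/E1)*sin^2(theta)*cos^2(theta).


cos^4(75) = 0.004487, sin^4(75) = 0.870513, sin^2(75)*cos^2(75) = 0.0625
1/G12 - 2*nu12/E1 = 1/7 - 2*0.25/159 = 0.139712 GPa^-1
1/Ex = 0.004487/159 + 0.870513/13 + 0.139712*0.0625 = 0.0757228 GPa^-1
Ex = 13.21 GPa

13.21 GPa


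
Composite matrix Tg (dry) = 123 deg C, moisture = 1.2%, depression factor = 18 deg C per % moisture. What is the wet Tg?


Tg_wet = Tg_dry - k*moisture = 123 - 18*1.2 = 101.4 deg C

101.4 deg C


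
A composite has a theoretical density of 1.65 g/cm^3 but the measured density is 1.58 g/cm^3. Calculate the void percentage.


Void% = (rho_theo - rho_actual)/rho_theo * 100 = (1.65 - 1.58)/1.65 * 100 = 4.24%

4.24%


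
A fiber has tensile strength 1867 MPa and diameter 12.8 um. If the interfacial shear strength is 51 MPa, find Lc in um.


Lc = sigma_f * d / (2 * tau_i) = 1867 * 12.8 / (2 * 51) = 234.3 um

234.3 um


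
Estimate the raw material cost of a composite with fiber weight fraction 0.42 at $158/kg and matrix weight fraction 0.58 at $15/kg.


Cost = cost_f*Wf + cost_m*Wm = 158*0.42 + 15*0.58 = $75.06/kg

$75.06/kg


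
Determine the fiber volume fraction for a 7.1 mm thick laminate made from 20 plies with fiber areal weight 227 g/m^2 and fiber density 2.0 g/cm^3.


Vf = n * FAW / (rho_f * h * 1000) = 20 * 227 / (2.0 * 7.1 * 1000) = 0.3197

0.3197


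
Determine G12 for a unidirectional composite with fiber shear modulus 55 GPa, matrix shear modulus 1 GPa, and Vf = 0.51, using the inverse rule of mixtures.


1/G12 = Vf/Gf + (1-Vf)/Gm = 0.51/55 + 0.49/1
G12 = 2.0 GPa

2.0 GPa


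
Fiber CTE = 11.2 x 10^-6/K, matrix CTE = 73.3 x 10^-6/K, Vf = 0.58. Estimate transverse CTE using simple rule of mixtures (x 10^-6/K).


alpha_2 = alpha_f*Vf + alpha_m*(1-Vf) = 11.2*0.58 + 73.3*0.42 = 37.3 x 10^-6/K

37.3 x 10^-6/K


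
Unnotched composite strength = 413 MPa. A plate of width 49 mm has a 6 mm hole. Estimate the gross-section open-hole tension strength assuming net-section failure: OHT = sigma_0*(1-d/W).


OHT = sigma_0*(1-d/W) = 413*(1-6/49) = 362.4 MPa

362.4 MPa


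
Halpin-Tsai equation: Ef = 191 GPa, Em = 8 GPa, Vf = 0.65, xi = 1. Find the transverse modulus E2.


eta = (Ef/Em - 1)/(Ef/Em + xi) = (23.875 - 1)/(23.875 + 1) = 0.9196
E2 = Em*(1+xi*eta*Vf)/(1-eta*Vf) = 31.78 GPa

31.78 GPa


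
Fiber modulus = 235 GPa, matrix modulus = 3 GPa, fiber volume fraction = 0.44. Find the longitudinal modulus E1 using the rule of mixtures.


E1 = Ef*Vf + Em*(1-Vf) = 235*0.44 + 3*0.56 = 105.08 GPa

105.08 GPa


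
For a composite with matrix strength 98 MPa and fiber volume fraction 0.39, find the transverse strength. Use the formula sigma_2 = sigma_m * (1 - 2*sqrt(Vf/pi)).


factor = 1 - 2*sqrt(0.39/pi) = 0.2953
sigma_2 = 98 * 0.2953 = 28.94 MPa

28.94 MPa


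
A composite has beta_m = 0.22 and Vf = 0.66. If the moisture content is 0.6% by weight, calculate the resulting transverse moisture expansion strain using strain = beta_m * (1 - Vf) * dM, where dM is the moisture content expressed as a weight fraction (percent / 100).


dM = 0.6/100 = 0.006
strain = beta_m * (1-Vf) * dM = 0.22 * 0.34 * 0.006 = 0.0004488

0.0004488


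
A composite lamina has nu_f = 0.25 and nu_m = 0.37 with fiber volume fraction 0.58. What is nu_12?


nu_12 = nu_f*Vf + nu_m*(1-Vf) = 0.25*0.58 + 0.37*0.42 = 0.3004

0.3004


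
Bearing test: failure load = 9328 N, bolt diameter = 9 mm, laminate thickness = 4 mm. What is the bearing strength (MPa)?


sigma_br = F/(d*h) = 9328/(9*4) = 259.1 MPa

259.1 MPa


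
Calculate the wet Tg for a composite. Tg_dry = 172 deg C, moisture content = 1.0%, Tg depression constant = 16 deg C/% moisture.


Tg_wet = Tg_dry - k*moisture = 172 - 16*1.0 = 156.0 deg C

156.0 deg C


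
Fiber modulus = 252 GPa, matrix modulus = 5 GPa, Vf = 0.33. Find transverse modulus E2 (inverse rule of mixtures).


1/E2 = Vf/Ef + (1-Vf)/Em = 0.33/252 + 0.67/5
E2 = 7.39 GPa

7.39 GPa


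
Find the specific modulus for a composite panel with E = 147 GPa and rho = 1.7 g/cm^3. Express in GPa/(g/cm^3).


Specific stiffness = E/rho = 147/1.7 = 86.5 GPa/(g/cm^3)

86.5 GPa/(g/cm^3)


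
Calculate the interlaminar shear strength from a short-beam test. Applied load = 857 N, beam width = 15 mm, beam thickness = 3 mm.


ILSS = 3F/(4bh) = 3*857/(4*15*3) = 14.28 MPa

14.28 MPa


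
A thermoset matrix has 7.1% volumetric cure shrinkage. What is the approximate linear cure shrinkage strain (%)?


Linear shrinkage ≈ vol_shrink/3 = 7.1/3 = 2.367%

2.367%


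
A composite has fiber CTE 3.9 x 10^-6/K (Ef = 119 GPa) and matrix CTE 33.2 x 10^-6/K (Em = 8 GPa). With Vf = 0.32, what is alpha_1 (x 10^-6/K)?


E1 = Ef*Vf + Em*(1-Vf) = 43.52
alpha_1 = (alpha_f*Ef*Vf + alpha_m*Em*(1-Vf))/E1 = 7.56 x 10^-6/K

7.56 x 10^-6/K


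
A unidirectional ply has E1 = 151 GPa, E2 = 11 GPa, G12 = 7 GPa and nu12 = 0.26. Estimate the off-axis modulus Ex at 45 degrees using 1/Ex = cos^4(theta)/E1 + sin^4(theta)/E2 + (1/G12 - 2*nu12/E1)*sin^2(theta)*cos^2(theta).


cos^4(45) = 0.25, sin^4(45) = 0.25, sin^2(45)*cos^2(45) = 0.25
1/G12 - 2*nu12/E1 = 1/7 - 2*0.26/151 = 0.139413 GPa^-1
1/Ex = 0.25/151 + 0.25/11 + 0.139413*0.25 = 0.0592363 GPa^-1
Ex = 16.88 GPa

16.88 GPa


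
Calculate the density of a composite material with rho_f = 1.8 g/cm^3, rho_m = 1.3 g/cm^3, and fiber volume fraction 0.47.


rho_c = rho_f*Vf + rho_m*(1-Vf) = 1.8*0.47 + 1.3*0.53 = 1.535 g/cm^3

1.535 g/cm^3


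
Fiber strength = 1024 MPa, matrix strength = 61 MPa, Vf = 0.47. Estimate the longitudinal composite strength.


sigma_1 = sigma_f*Vf + sigma_m*(1-Vf) = 1024*0.47 + 61*0.53 = 513.6 MPa

513.6 MPa


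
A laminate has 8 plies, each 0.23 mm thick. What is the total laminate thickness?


h = n * t_ply = 8 * 0.23 = 1.84 mm

1.84 mm


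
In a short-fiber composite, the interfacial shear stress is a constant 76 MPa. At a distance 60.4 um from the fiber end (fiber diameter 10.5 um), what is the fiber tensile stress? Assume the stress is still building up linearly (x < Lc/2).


Force balance: sigma_f * (pi*d^2/4) = tau * (pi*d) * x  ->  sigma_f = 4 * tau * x / d
sigma_f = 4 * 76 * 60.4 / 10.5 = 1748.7 MPa

1748.7 MPa


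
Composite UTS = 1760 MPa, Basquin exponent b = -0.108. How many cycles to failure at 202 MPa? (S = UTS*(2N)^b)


N = 0.5 * (S/UTS)^(1/b) = 0.5 * (202/1760)^(1/-0.108) = 2.5361e+08 cycles

2.5361e+08 cycles


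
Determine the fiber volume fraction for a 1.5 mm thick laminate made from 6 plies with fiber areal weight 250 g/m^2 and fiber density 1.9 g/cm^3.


Vf = n * FAW / (rho_f * h * 1000) = 6 * 250 / (1.9 * 1.5 * 1000) = 0.5263

0.5263


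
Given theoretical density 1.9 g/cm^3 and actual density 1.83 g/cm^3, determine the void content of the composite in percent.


Void% = (rho_theo - rho_actual)/rho_theo * 100 = (1.9 - 1.83)/1.9 * 100 = 3.68%

3.68%


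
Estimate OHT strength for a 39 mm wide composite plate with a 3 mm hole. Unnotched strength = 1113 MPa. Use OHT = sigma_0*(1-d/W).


OHT = sigma_0*(1-d/W) = 1113*(1-3/39) = 1027.4 MPa

1027.4 MPa


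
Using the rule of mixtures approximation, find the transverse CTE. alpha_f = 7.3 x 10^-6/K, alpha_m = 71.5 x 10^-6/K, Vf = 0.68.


alpha_2 = alpha_f*Vf + alpha_m*(1-Vf) = 7.3*0.68 + 71.5*0.32 = 27.8 x 10^-6/K

27.8 x 10^-6/K


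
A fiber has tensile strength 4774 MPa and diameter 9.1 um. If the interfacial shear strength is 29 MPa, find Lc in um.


Lc = sigma_f * d / (2 * tau_i) = 4774 * 9.1 / (2 * 29) = 749.0 um

749.0 um


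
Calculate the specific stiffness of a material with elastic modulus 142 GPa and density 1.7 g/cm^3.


Specific stiffness = E/rho = 142/1.7 = 83.5 GPa/(g/cm^3)

83.5 GPa/(g/cm^3)


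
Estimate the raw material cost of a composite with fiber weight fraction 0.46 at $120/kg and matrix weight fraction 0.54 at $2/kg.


Cost = cost_f*Wf + cost_m*Wm = 120*0.46 + 2*0.54 = $56.28/kg

$56.28/kg


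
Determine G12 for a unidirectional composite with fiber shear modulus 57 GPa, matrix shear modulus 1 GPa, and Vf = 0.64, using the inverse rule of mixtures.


1/G12 = Vf/Gf + (1-Vf)/Gm = 0.64/57 + 0.36/1
G12 = 2.69 GPa

2.69 GPa


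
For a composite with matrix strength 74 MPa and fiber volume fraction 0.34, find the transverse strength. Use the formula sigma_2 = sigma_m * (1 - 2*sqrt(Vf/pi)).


factor = 1 - 2*sqrt(0.34/pi) = 0.342
sigma_2 = 74 * 0.342 = 25.31 MPa

25.31 MPa


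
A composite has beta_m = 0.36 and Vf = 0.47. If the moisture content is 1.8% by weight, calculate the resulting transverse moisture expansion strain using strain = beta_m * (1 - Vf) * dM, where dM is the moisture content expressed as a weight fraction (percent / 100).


dM = 1.8/100 = 0.018
strain = beta_m * (1-Vf) * dM = 0.36 * 0.53 * 0.018 = 0.0034344

0.0034344


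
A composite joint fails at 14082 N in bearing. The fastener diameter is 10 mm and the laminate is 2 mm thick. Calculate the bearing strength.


sigma_br = F/(d*h) = 14082/(10*2) = 704.1 MPa

704.1 MPa


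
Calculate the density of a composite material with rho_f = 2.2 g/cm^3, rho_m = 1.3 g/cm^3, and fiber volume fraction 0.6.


rho_c = rho_f*Vf + rho_m*(1-Vf) = 2.2*0.6 + 1.3*0.4 = 1.84 g/cm^3

1.84 g/cm^3


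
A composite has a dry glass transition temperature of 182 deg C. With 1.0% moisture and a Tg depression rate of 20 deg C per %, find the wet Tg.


Tg_wet = Tg_dry - k*moisture = 182 - 20*1.0 = 162.0 deg C

162.0 deg C


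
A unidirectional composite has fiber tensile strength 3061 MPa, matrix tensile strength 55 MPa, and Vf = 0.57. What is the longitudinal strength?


sigma_1 = sigma_f*Vf + sigma_m*(1-Vf) = 3061*0.57 + 55*0.43 = 1768.4 MPa

1768.4 MPa


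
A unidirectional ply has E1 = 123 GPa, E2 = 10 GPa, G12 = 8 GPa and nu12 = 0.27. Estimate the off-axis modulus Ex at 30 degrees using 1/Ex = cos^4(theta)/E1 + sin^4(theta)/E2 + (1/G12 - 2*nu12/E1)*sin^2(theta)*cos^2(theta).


cos^4(30) = 0.5625, sin^4(30) = 0.0625, sin^2(30)*cos^2(30) = 0.1875
1/G12 - 2*nu12/E1 = 1/8 - 2*0.27/123 = 0.12061 GPa^-1
1/Ex = 0.5625/123 + 0.0625/10 + 0.12061*0.1875 = 0.0334375 GPa^-1
Ex = 29.91 GPa

29.91 GPa


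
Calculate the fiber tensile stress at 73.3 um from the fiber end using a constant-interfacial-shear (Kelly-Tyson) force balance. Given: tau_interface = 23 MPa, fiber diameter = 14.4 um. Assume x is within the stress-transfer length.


Force balance: sigma_f * (pi*d^2/4) = tau * (pi*d) * x  ->  sigma_f = 4 * tau * x / d
sigma_f = 4 * 23 * 73.3 / 14.4 = 468.3 MPa

468.3 MPa


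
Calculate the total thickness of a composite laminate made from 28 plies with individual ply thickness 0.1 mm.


h = n * t_ply = 28 * 0.1 = 2.8 mm

2.8 mm


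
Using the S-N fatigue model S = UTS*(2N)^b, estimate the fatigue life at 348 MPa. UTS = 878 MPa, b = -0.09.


N = 0.5 * (S/UTS)^(1/b) = 0.5 * (348/878)^(1/-0.09) = 14611.5150 cycles

14611.5150 cycles


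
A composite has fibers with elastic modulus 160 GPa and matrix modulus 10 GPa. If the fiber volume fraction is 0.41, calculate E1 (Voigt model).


E1 = Ef*Vf + Em*(1-Vf) = 160*0.41 + 10*0.59 = 71.5 GPa

71.5 GPa


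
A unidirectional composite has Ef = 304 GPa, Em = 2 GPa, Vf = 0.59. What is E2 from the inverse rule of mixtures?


1/E2 = Vf/Ef + (1-Vf)/Em = 0.59/304 + 0.41/2
E2 = 4.83 GPa

4.83 GPa


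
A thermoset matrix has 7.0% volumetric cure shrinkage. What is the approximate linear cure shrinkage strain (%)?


Linear shrinkage ≈ vol_shrink/3 = 7.0/3 = 2.333%

2.333%


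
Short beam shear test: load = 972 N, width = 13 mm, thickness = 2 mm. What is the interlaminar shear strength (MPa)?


ILSS = 3F/(4bh) = 3*972/(4*13*2) = 28.04 MPa

28.04 MPa


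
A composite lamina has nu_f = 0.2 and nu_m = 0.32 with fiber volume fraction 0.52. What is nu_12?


nu_12 = nu_f*Vf + nu_m*(1-Vf) = 0.2*0.52 + 0.32*0.48 = 0.2576

0.2576


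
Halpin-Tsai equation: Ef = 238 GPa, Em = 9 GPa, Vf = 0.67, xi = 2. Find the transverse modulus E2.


eta = (Ef/Em - 1)/(Ef/Em + xi) = (26.4444 - 1)/(26.4444 + 2) = 0.8945
E2 = Em*(1+xi*eta*Vf)/(1-eta*Vf) = 49.39 GPa

49.39 GPa


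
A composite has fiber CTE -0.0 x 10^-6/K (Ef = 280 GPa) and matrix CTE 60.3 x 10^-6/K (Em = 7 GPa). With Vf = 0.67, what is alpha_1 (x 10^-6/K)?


E1 = Ef*Vf + Em*(1-Vf) = 189.91
alpha_1 = (alpha_f*Ef*Vf + alpha_m*Em*(1-Vf))/E1 = 0.73 x 10^-6/K

0.73 x 10^-6/K


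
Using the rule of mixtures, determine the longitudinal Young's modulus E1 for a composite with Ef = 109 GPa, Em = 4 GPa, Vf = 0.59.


E1 = Ef*Vf + Em*(1-Vf) = 109*0.59 + 4*0.41 = 65.95 GPa

65.95 GPa


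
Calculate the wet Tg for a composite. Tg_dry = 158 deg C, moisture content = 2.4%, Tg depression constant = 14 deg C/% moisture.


Tg_wet = Tg_dry - k*moisture = 158 - 14*2.4 = 124.4 deg C

124.4 deg C


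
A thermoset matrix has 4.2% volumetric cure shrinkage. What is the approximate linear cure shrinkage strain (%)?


Linear shrinkage ≈ vol_shrink/3 = 4.2/3 = 1.4%

1.4%


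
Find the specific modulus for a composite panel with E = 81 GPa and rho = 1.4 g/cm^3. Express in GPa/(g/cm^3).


Specific stiffness = E/rho = 81/1.4 = 57.9 GPa/(g/cm^3)

57.9 GPa/(g/cm^3)


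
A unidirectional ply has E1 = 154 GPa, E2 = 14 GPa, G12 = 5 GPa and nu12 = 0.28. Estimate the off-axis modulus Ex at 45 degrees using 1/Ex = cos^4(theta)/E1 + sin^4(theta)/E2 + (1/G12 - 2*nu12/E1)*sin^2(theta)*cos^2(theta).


cos^4(45) = 0.25, sin^4(45) = 0.25, sin^2(45)*cos^2(45) = 0.25
1/G12 - 2*nu12/E1 = 1/5 - 2*0.28/154 = 0.196364 GPa^-1
1/Ex = 0.25/154 + 0.25/14 + 0.196364*0.25 = 0.0685714 GPa^-1
Ex = 14.58 GPa

14.58 GPa


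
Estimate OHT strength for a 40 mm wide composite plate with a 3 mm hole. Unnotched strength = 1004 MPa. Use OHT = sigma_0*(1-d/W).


OHT = sigma_0*(1-d/W) = 1004*(1-3/40) = 928.7 MPa

928.7 MPa


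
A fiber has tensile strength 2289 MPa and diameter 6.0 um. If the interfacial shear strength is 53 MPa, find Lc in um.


Lc = sigma_f * d / (2 * tau_i) = 2289 * 6.0 / (2 * 53) = 129.6 um

129.6 um


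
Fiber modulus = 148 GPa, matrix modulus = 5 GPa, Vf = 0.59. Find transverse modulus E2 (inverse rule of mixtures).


1/E2 = Vf/Ef + (1-Vf)/Em = 0.59/148 + 0.41/5
E2 = 11.63 GPa

11.63 GPa


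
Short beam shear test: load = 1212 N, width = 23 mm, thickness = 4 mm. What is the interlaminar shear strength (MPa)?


ILSS = 3F/(4bh) = 3*1212/(4*23*4) = 9.88 MPa

9.88 MPa


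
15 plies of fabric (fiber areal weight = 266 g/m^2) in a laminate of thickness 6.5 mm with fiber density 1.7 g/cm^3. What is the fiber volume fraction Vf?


Vf = n * FAW / (rho_f * h * 1000) = 15 * 266 / (1.7 * 6.5 * 1000) = 0.3611

0.3611


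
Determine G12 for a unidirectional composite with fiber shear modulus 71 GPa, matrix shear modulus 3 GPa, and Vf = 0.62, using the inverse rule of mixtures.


1/G12 = Vf/Gf + (1-Vf)/Gm = 0.62/71 + 0.38/3
G12 = 7.39 GPa

7.39 GPa


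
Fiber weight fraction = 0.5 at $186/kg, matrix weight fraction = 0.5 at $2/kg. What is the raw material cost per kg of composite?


Cost = cost_f*Wf + cost_m*Wm = 186*0.5 + 2*0.5 = $94.0/kg

$94.0/kg


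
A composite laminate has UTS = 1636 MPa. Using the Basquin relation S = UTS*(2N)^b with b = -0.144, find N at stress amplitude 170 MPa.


N = 0.5 * (S/UTS)^(1/b) = 0.5 * (170/1636)^(1/-0.144) = 3.3704e+06 cycles

3.3704e+06 cycles


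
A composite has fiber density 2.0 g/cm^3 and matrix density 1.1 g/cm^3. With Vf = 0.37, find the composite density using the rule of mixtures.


rho_c = rho_f*Vf + rho_m*(1-Vf) = 2.0*0.37 + 1.1*0.63 = 1.433 g/cm^3

1.433 g/cm^3


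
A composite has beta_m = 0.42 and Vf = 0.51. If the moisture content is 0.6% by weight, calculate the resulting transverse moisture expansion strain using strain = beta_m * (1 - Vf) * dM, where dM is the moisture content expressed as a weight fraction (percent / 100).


dM = 0.6/100 = 0.006
strain = beta_m * (1-Vf) * dM = 0.42 * 0.49 * 0.006 = 0.0012348

0.0012348


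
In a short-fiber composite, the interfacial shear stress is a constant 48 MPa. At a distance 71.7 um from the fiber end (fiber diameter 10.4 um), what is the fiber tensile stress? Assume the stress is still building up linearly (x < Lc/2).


Force balance: sigma_f * (pi*d^2/4) = tau * (pi*d) * x  ->  sigma_f = 4 * tau * x / d
sigma_f = 4 * 48 * 71.7 / 10.4 = 1323.7 MPa

1323.7 MPa


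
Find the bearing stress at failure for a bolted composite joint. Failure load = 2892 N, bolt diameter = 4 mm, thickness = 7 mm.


sigma_br = F/(d*h) = 2892/(4*7) = 103.3 MPa

103.3 MPa


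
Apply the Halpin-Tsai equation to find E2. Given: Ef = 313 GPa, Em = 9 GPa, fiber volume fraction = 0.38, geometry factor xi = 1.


eta = (Ef/Em - 1)/(Ef/Em + xi) = (34.7778 - 1)/(34.7778 + 1) = 0.9441
E2 = Em*(1+xi*eta*Vf)/(1-eta*Vf) = 19.07 GPa

19.07 GPa


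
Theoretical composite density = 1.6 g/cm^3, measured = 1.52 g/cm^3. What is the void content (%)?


Void% = (rho_theo - rho_actual)/rho_theo * 100 = (1.6 - 1.52)/1.6 * 100 = 5.0%

5.0%


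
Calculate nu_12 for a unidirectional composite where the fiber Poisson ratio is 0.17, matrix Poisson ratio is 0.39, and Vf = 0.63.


nu_12 = nu_f*Vf + nu_m*(1-Vf) = 0.17*0.63 + 0.39*0.37 = 0.2514

0.2514


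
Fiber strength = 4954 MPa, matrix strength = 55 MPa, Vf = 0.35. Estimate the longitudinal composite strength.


sigma_1 = sigma_f*Vf + sigma_m*(1-Vf) = 4954*0.35 + 55*0.65 = 1769.7 MPa

1769.7 MPa


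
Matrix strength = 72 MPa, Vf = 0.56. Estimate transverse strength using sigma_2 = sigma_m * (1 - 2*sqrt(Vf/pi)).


factor = 1 - 2*sqrt(0.56/pi) = 0.1556
sigma_2 = 72 * 0.1556 = 11.2 MPa

11.2 MPa


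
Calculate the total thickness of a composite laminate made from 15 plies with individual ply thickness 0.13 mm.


h = n * t_ply = 15 * 0.13 = 1.95 mm

1.95 mm


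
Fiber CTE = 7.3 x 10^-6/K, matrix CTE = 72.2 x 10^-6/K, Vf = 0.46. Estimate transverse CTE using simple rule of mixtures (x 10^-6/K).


alpha_2 = alpha_f*Vf + alpha_m*(1-Vf) = 7.3*0.46 + 72.2*0.54 = 42.3 x 10^-6/K

42.3 x 10^-6/K


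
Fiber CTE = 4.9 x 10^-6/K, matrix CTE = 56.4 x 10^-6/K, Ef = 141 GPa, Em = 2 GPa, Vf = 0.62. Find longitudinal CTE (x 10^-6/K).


E1 = Ef*Vf + Em*(1-Vf) = 88.18
alpha_1 = (alpha_f*Ef*Vf + alpha_m*Em*(1-Vf))/E1 = 5.34 x 10^-6/K

5.34 x 10^-6/K


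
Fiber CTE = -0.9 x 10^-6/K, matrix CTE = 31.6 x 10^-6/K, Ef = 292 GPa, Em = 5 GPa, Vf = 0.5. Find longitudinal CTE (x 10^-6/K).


E1 = Ef*Vf + Em*(1-Vf) = 148.5
alpha_1 = (alpha_f*Ef*Vf + alpha_m*Em*(1-Vf))/E1 = -0.35 x 10^-6/K

-0.35 x 10^-6/K


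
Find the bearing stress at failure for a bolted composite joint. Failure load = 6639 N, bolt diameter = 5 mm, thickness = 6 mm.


sigma_br = F/(d*h) = 6639/(5*6) = 221.3 MPa

221.3 MPa


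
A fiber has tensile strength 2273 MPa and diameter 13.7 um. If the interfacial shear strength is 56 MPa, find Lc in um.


Lc = sigma_f * d / (2 * tau_i) = 2273 * 13.7 / (2 * 56) = 278.0 um

278.0 um


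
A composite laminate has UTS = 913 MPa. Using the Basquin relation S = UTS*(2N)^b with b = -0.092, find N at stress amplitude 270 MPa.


N = 0.5 * (S/UTS)^(1/b) = 0.5 * (270/913)^(1/-0.092) = 281924.7430 cycles

281924.7430 cycles


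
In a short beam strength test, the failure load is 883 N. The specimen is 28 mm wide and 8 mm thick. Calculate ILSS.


ILSS = 3F/(4bh) = 3*883/(4*28*8) = 2.96 MPa

2.96 MPa


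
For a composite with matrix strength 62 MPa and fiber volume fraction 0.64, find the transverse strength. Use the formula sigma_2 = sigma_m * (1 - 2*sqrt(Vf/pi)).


factor = 1 - 2*sqrt(0.64/pi) = 0.0973
sigma_2 = 62 * 0.0973 = 6.03 MPa

6.03 MPa


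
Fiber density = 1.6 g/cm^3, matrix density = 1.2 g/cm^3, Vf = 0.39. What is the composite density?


rho_c = rho_f*Vf + rho_m*(1-Vf) = 1.6*0.39 + 1.2*0.61 = 1.356 g/cm^3

1.356 g/cm^3


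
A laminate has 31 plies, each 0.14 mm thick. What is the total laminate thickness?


h = n * t_ply = 31 * 0.14 = 4.34 mm

4.34 mm


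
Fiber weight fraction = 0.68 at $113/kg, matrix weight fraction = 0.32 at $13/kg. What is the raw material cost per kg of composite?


Cost = cost_f*Wf + cost_m*Wm = 113*0.68 + 13*0.32 = $81.0/kg

$81.0/kg


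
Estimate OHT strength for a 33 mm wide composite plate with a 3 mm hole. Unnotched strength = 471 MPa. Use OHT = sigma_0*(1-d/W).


OHT = sigma_0*(1-d/W) = 471*(1-3/33) = 428.2 MPa

428.2 MPa


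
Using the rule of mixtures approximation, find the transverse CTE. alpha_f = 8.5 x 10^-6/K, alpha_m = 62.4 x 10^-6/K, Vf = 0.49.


alpha_2 = alpha_f*Vf + alpha_m*(1-Vf) = 8.5*0.49 + 62.4*0.51 = 36.0 x 10^-6/K

36.0 x 10^-6/K


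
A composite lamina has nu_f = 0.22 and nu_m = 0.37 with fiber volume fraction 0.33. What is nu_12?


nu_12 = nu_f*Vf + nu_m*(1-Vf) = 0.22*0.33 + 0.37*0.67 = 0.3205

0.3205


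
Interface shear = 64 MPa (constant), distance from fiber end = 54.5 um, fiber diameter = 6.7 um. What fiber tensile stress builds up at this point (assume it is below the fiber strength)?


Force balance: sigma_f * (pi*d^2/4) = tau * (pi*d) * x  ->  sigma_f = 4 * tau * x / d
sigma_f = 4 * 64 * 54.5 / 6.7 = 2082.4 MPa

2082.4 MPa


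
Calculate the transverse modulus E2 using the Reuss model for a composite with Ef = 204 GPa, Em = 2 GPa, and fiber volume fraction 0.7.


1/E2 = Vf/Ef + (1-Vf)/Em = 0.7/204 + 0.3/2
E2 = 6.52 GPa

6.52 GPa


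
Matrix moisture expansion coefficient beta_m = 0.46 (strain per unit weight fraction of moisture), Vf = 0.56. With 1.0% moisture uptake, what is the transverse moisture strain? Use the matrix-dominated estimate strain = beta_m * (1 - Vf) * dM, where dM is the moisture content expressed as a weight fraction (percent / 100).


dM = 1.0/100 = 0.01
strain = beta_m * (1-Vf) * dM = 0.46 * 0.44 * 0.01 = 0.002024

0.002024


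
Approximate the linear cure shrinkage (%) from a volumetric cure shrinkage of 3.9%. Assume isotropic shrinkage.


Linear shrinkage ≈ vol_shrink/3 = 3.9/3 = 1.3%

1.3%


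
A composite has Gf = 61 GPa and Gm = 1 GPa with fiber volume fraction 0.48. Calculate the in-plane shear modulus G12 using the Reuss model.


1/G12 = Vf/Gf + (1-Vf)/Gm = 0.48/61 + 0.52/1
G12 = 1.89 GPa

1.89 GPa


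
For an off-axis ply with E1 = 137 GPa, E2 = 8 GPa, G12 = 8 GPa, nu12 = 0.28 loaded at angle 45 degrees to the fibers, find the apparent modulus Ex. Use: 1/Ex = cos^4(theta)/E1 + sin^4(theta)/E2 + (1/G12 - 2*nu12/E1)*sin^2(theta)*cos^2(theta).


cos^4(45) = 0.25, sin^4(45) = 0.25, sin^2(45)*cos^2(45) = 0.25
1/G12 - 2*nu12/E1 = 1/8 - 2*0.28/137 = 0.120912 GPa^-1
1/Ex = 0.25/137 + 0.25/8 + 0.120912*0.25 = 0.0633029 GPa^-1
Ex = 15.8 GPa

15.8 GPa


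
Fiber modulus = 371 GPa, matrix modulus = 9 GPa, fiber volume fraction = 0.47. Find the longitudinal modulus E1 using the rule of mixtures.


E1 = Ef*Vf + Em*(1-Vf) = 371*0.47 + 9*0.53 = 179.14 GPa

179.14 GPa


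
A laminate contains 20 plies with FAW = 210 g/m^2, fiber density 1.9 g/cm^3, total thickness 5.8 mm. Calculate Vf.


Vf = n * FAW / (rho_f * h * 1000) = 20 * 210 / (1.9 * 5.8 * 1000) = 0.3811

0.3811


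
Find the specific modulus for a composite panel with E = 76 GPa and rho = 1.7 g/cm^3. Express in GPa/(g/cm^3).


Specific stiffness = E/rho = 76/1.7 = 44.7 GPa/(g/cm^3)

44.7 GPa/(g/cm^3)


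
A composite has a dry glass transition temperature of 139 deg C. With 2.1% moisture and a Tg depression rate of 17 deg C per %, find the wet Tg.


Tg_wet = Tg_dry - k*moisture = 139 - 17*2.1 = 103.3 deg C

103.3 deg C


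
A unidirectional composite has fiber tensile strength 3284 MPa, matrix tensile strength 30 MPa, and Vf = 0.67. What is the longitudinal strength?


sigma_1 = sigma_f*Vf + sigma_m*(1-Vf) = 3284*0.67 + 30*0.33 = 2210.2 MPa

2210.2 MPa


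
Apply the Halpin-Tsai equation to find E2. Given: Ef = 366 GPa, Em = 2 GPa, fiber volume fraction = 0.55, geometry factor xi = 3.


eta = (Ef/Em - 1)/(Ef/Em + xi) = (183.0 - 1)/(183.0 + 3) = 0.9785
E2 = Em*(1+xi*eta*Vf)/(1-eta*Vf) = 11.32 GPa

11.32 GPa


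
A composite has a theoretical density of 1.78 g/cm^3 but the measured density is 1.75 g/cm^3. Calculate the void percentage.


Void% = (rho_theo - rho_actual)/rho_theo * 100 = (1.78 - 1.75)/1.78 * 100 = 1.69%

1.69%


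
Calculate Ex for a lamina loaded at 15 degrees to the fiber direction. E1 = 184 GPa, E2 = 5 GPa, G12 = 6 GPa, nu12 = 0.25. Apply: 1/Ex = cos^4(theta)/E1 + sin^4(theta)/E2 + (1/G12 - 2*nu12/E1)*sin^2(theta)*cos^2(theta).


cos^4(15) = 0.870513, sin^4(15) = 0.004487, sin^2(15)*cos^2(15) = 0.0625
1/G12 - 2*nu12/E1 = 1/6 - 2*0.25/184 = 0.163949 GPa^-1
1/Ex = 0.870513/184 + 0.004487/5 + 0.163949*0.0625 = 0.0158753 GPa^-1
Ex = 62.99 GPa

62.99 GPa


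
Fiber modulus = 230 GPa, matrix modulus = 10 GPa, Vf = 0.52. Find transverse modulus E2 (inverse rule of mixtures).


1/E2 = Vf/Ef + (1-Vf)/Em = 0.52/230 + 0.48/10
E2 = 19.9 GPa

19.9 GPa


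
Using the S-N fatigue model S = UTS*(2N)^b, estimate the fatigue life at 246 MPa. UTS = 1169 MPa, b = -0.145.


N = 0.5 * (S/UTS)^(1/b) = 0.5 * (246/1169)^(1/-0.145) = 23286.4789 cycles

23286.4789 cycles


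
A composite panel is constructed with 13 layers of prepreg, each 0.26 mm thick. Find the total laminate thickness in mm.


h = n * t_ply = 13 * 0.26 = 3.38 mm

3.38 mm


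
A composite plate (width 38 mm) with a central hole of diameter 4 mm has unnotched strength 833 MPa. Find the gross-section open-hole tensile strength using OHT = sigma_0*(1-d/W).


OHT = sigma_0*(1-d/W) = 833*(1-4/38) = 745.3 MPa

745.3 MPa


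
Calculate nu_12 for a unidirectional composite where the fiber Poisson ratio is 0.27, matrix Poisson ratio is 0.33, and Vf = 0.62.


nu_12 = nu_f*Vf + nu_m*(1-Vf) = 0.27*0.62 + 0.33*0.38 = 0.2928

0.2928


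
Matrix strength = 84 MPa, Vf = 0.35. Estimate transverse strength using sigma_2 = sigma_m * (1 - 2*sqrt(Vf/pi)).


factor = 1 - 2*sqrt(0.35/pi) = 0.3324
sigma_2 = 84 * 0.3324 = 27.93 MPa

27.93 MPa


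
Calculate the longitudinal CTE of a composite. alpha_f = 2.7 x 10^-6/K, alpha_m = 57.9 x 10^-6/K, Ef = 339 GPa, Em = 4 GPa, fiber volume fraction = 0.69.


E1 = Ef*Vf + Em*(1-Vf) = 235.15
alpha_1 = (alpha_f*Ef*Vf + alpha_m*Em*(1-Vf))/E1 = 2.99 x 10^-6/K

2.99 x 10^-6/K


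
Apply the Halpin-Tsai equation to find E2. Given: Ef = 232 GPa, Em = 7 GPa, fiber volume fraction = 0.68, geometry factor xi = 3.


eta = (Ef/Em - 1)/(Ef/Em + xi) = (33.1429 - 1)/(33.1429 + 3) = 0.8893
E2 = Em*(1+xi*eta*Vf)/(1-eta*Vf) = 49.84 GPa

49.84 GPa


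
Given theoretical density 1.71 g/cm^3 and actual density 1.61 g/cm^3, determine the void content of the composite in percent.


Void% = (rho_theo - rho_actual)/rho_theo * 100 = (1.71 - 1.61)/1.71 * 100 = 5.85%

5.85%


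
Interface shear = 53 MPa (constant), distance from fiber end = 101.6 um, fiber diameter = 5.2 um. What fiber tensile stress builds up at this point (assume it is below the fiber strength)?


Force balance: sigma_f * (pi*d^2/4) = tau * (pi*d) * x  ->  sigma_f = 4 * tau * x / d
sigma_f = 4 * 53 * 101.6 / 5.2 = 4142.2 MPa

4142.2 MPa


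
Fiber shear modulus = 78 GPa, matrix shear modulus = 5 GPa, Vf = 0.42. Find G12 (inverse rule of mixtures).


1/G12 = Vf/Gf + (1-Vf)/Gm = 0.42/78 + 0.58/5
G12 = 8.24 GPa

8.24 GPa


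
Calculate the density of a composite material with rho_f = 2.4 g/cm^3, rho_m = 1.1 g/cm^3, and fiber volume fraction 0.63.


rho_c = rho_f*Vf + rho_m*(1-Vf) = 2.4*0.63 + 1.1*0.37 = 1.919 g/cm^3

1.919 g/cm^3


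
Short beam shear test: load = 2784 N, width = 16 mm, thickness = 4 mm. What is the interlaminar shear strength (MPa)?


ILSS = 3F/(4bh) = 3*2784/(4*16*4) = 32.63 MPa

32.63 MPa


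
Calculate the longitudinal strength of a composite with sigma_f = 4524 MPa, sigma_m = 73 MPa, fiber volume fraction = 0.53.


sigma_1 = sigma_f*Vf + sigma_m*(1-Vf) = 4524*0.53 + 73*0.47 = 2432.0 MPa

2432.0 MPa


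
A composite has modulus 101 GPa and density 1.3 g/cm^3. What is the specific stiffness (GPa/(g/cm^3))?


Specific stiffness = E/rho = 101/1.3 = 77.7 GPa/(g/cm^3)

77.7 GPa/(g/cm^3)


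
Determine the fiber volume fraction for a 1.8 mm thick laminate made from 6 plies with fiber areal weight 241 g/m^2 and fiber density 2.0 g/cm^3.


Vf = n * FAW / (rho_f * h * 1000) = 6 * 241 / (2.0 * 1.8 * 1000) = 0.4017

0.4017


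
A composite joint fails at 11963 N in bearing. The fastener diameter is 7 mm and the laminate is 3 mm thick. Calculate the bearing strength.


sigma_br = F/(d*h) = 11963/(7*3) = 569.7 MPa

569.7 MPa


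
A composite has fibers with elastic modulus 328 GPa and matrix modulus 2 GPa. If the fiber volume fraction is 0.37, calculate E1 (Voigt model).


E1 = Ef*Vf + Em*(1-Vf) = 328*0.37 + 2*0.63 = 122.62 GPa

122.62 GPa


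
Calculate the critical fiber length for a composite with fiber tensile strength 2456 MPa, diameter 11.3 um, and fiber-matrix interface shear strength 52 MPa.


Lc = sigma_f * d / (2 * tau_i) = 2456 * 11.3 / (2 * 52) = 266.9 um

266.9 um


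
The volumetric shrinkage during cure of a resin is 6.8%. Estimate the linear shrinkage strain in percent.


Linear shrinkage ≈ vol_shrink/3 = 6.8/3 = 2.267%

2.267%


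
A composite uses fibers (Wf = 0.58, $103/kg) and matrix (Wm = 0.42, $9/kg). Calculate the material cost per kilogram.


Cost = cost_f*Wf + cost_m*Wm = 103*0.58 + 9*0.42 = $63.52/kg

$63.52/kg


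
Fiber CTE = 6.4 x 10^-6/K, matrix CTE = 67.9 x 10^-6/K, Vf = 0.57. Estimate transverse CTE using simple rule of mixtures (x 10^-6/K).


alpha_2 = alpha_f*Vf + alpha_m*(1-Vf) = 6.4*0.57 + 67.9*0.43 = 32.8 x 10^-6/K

32.8 x 10^-6/K


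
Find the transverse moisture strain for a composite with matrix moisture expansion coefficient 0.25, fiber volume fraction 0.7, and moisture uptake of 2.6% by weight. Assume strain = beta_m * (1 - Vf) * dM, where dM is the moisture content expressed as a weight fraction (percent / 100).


dM = 2.6/100 = 0.026
strain = beta_m * (1-Vf) * dM = 0.25 * 0.3 * 0.026 = 0.00195

0.00195


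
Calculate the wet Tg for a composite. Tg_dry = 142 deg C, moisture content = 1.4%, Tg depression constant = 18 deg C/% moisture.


Tg_wet = Tg_dry - k*moisture = 142 - 18*1.4 = 116.8 deg C

116.8 deg C


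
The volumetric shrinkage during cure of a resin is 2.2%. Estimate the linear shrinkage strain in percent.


Linear shrinkage ≈ vol_shrink/3 = 2.2/3 = 0.733%

0.733%


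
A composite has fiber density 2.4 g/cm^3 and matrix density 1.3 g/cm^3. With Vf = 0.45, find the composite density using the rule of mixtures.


rho_c = rho_f*Vf + rho_m*(1-Vf) = 2.4*0.45 + 1.3*0.55 = 1.795 g/cm^3

1.795 g/cm^3


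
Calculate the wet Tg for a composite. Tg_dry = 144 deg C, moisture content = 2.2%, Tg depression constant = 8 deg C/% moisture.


Tg_wet = Tg_dry - k*moisture = 144 - 8*2.2 = 126.4 deg C

126.4 deg C


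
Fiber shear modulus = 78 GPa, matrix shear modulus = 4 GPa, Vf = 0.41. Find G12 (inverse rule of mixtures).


1/G12 = Vf/Gf + (1-Vf)/Gm = 0.41/78 + 0.59/4
G12 = 6.55 GPa

6.55 GPa


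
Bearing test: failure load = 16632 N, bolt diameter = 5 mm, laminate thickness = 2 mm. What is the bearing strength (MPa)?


sigma_br = F/(d*h) = 16632/(5*2) = 1663.2 MPa

1663.2 MPa


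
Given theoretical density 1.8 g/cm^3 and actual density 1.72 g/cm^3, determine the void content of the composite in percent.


Void% = (rho_theo - rho_actual)/rho_theo * 100 = (1.8 - 1.72)/1.8 * 100 = 4.44%

4.44%


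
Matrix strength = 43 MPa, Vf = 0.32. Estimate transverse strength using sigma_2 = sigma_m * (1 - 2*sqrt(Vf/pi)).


factor = 1 - 2*sqrt(0.32/pi) = 0.3617
sigma_2 = 43 * 0.3617 = 15.55 MPa

15.55 MPa


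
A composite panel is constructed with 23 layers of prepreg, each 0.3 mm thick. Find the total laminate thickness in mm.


h = n * t_ply = 23 * 0.3 = 6.9 mm

6.9 mm


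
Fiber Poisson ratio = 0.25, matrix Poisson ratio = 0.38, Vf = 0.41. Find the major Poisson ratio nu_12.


nu_12 = nu_f*Vf + nu_m*(1-Vf) = 0.25*0.41 + 0.38*0.59 = 0.3267

0.3267


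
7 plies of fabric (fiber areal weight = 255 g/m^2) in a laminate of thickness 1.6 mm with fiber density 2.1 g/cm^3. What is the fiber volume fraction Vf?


Vf = n * FAW / (rho_f * h * 1000) = 7 * 255 / (2.1 * 1.6 * 1000) = 0.5313

0.5313


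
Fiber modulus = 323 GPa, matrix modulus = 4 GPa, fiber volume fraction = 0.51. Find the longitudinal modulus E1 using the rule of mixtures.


E1 = Ef*Vf + Em*(1-Vf) = 323*0.51 + 4*0.49 = 166.69 GPa

166.69 GPa


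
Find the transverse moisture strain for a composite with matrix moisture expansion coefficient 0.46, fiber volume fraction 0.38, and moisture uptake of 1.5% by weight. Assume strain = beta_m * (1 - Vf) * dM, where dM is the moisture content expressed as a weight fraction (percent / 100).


dM = 1.5/100 = 0.015
strain = beta_m * (1-Vf) * dM = 0.46 * 0.62 * 0.015 = 0.004278

0.004278


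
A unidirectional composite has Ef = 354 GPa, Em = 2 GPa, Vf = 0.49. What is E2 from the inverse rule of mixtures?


1/E2 = Vf/Ef + (1-Vf)/Em = 0.49/354 + 0.51/2
E2 = 3.9 GPa

3.9 GPa


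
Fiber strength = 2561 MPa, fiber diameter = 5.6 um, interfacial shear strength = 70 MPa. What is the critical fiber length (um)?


Lc = sigma_f * d / (2 * tau_i) = 2561 * 5.6 / (2 * 70) = 102.4 um

102.4 um


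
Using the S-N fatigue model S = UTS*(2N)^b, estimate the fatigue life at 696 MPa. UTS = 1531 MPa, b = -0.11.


N = 0.5 * (S/UTS)^(1/b) = 0.5 * (696/1531)^(1/-0.11) = 647.7206 cycles

647.7206 cycles


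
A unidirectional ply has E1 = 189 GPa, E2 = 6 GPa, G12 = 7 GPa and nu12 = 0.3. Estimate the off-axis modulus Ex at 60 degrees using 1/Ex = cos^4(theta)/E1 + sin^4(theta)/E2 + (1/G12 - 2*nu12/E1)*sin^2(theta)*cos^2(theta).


cos^4(60) = 0.0625, sin^4(60) = 0.5625, sin^2(60)*cos^2(60) = 0.1875
1/G12 - 2*nu12/E1 = 1/7 - 2*0.3/189 = 0.139683 GPa^-1
1/Ex = 0.0625/189 + 0.5625/6 + 0.139683*0.1875 = 0.1202712 GPa^-1
Ex = 8.31 GPa

8.31 GPa


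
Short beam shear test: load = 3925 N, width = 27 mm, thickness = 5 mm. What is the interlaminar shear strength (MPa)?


ILSS = 3F/(4bh) = 3*3925/(4*27*5) = 21.81 MPa

21.81 MPa


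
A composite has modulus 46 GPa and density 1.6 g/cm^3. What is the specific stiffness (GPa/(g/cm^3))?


Specific stiffness = E/rho = 46/1.6 = 28.8 GPa/(g/cm^3)

28.8 GPa/(g/cm^3)


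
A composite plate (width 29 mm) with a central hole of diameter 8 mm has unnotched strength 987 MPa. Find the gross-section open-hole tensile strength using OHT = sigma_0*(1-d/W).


OHT = sigma_0*(1-d/W) = 987*(1-8/29) = 714.7 MPa

714.7 MPa


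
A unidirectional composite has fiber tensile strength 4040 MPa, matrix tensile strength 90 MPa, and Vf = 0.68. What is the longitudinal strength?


sigma_1 = sigma_f*Vf + sigma_m*(1-Vf) = 4040*0.68 + 90*0.32 = 2776.0 MPa

2776.0 MPa


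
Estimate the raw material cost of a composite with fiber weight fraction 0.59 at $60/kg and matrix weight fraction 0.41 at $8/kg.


Cost = cost_f*Wf + cost_m*Wm = 60*0.59 + 8*0.41 = $38.68/kg

$38.68/kg


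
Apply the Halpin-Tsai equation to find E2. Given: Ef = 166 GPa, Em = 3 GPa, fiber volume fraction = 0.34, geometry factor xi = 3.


eta = (Ef/Em - 1)/(Ef/Em + xi) = (55.3333 - 1)/(55.3333 + 3) = 0.9314
E2 = Em*(1+xi*eta*Vf)/(1-eta*Vf) = 8.56 GPa

8.56 GPa


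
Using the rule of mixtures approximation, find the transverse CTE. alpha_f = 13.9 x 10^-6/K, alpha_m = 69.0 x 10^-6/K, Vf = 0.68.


alpha_2 = alpha_f*Vf + alpha_m*(1-Vf) = 13.9*0.68 + 69.0*0.32 = 31.5 x 10^-6/K

31.5 x 10^-6/K


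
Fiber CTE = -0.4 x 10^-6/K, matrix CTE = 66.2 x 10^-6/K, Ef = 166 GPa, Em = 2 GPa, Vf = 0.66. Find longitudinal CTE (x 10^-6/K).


E1 = Ef*Vf + Em*(1-Vf) = 110.24
alpha_1 = (alpha_f*Ef*Vf + alpha_m*Em*(1-Vf))/E1 = 0.01 x 10^-6/K

0.01 x 10^-6/K


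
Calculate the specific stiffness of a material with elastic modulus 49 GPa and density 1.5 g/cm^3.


Specific stiffness = E/rho = 49/1.5 = 32.7 GPa/(g/cm^3)

32.7 GPa/(g/cm^3)


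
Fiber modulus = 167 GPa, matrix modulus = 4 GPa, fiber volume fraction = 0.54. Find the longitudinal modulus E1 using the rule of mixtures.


E1 = Ef*Vf + Em*(1-Vf) = 167*0.54 + 4*0.46 = 92.02 GPa

92.02 GPa


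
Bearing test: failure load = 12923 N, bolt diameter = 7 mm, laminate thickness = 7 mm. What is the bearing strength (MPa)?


sigma_br = F/(d*h) = 12923/(7*7) = 263.7 MPa

263.7 MPa


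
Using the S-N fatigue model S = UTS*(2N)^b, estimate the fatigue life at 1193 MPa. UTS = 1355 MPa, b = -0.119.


N = 0.5 * (S/UTS)^(1/b) = 0.5 * (1193/1355)^(1/-0.119) = 1.4577 cycles

1.4577 cycles


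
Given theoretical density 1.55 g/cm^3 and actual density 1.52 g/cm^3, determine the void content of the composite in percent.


Void% = (rho_theo - rho_actual)/rho_theo * 100 = (1.55 - 1.52)/1.55 * 100 = 1.94%

1.94%


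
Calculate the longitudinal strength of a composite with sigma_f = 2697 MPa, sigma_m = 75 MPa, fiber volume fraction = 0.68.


sigma_1 = sigma_f*Vf + sigma_m*(1-Vf) = 2697*0.68 + 75*0.32 = 1858.0 MPa

1858.0 MPa


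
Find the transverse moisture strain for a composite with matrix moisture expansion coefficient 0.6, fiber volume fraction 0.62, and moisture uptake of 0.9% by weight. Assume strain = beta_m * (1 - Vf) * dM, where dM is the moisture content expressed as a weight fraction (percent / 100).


dM = 0.9/100 = 0.009
strain = beta_m * (1-Vf) * dM = 0.6 * 0.38 * 0.009 = 0.002052

0.002052


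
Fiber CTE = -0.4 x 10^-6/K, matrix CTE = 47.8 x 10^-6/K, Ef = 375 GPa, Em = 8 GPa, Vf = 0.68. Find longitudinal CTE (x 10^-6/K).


E1 = Ef*Vf + Em*(1-Vf) = 257.56
alpha_1 = (alpha_f*Ef*Vf + alpha_m*Em*(1-Vf))/E1 = 0.08 x 10^-6/K

0.08 x 10^-6/K


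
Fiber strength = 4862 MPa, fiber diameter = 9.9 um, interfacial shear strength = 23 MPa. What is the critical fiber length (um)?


Lc = sigma_f * d / (2 * tau_i) = 4862 * 9.9 / (2 * 23) = 1046.4 um

1046.4 um


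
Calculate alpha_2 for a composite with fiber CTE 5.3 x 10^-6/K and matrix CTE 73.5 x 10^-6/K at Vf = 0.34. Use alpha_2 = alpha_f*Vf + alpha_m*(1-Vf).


alpha_2 = alpha_f*Vf + alpha_m*(1-Vf) = 5.3*0.34 + 73.5*0.66 = 50.3 x 10^-6/K

50.3 x 10^-6/K


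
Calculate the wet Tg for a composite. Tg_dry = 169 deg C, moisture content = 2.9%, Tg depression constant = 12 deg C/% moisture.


Tg_wet = Tg_dry - k*moisture = 169 - 12*2.9 = 134.2 deg C

134.2 deg C


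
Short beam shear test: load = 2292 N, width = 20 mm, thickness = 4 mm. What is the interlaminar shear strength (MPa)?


ILSS = 3F/(4bh) = 3*2292/(4*20*4) = 21.49 MPa

21.49 MPa


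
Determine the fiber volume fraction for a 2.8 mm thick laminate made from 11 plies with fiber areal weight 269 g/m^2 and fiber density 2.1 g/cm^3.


Vf = n * FAW / (rho_f * h * 1000) = 11 * 269 / (2.1 * 2.8 * 1000) = 0.5032

0.5032


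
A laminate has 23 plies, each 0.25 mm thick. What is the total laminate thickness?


h = n * t_ply = 23 * 0.25 = 5.75 mm

5.75 mm


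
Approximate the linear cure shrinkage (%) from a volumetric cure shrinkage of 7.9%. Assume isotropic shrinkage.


Linear shrinkage ≈ vol_shrink/3 = 7.9/3 = 2.633%

2.633%
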